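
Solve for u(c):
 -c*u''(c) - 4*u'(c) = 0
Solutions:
 u(c) = C1 + C2/c^3


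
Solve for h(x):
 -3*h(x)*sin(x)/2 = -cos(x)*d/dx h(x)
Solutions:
 h(x) = C1/cos(x)^(3/2)


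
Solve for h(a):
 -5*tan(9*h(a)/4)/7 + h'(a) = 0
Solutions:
 h(a) = -4*asin(C1*exp(45*a/28))/9 + 4*pi/9
 h(a) = 4*asin(C1*exp(45*a/28))/9


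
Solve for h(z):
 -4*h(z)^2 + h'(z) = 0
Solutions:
 h(z) = -1/(C1 + 4*z)


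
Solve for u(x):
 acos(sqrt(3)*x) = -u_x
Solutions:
 u(x) = C1 - x*acos(sqrt(3)*x) + sqrt(3)*sqrt(1 - 3*x^2)/3


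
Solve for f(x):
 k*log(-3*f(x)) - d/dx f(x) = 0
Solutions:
 Integral(1/(log(-_y) + log(3)), (_y, f(x))) = C1 + k*x


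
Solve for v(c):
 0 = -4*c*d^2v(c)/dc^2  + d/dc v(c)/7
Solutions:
 v(c) = C1 + C2*c^(29/28)


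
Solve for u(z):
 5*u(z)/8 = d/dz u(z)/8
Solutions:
 u(z) = C1*exp(5*z)


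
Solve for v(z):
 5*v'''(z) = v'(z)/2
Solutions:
 v(z) = C1 + C2*exp(-sqrt(10)*z/10) + C3*exp(sqrt(10)*z/10)


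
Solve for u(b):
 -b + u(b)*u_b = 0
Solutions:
 u(b) = -sqrt(C1 + b^2)
 u(b) = sqrt(C1 + b^2)


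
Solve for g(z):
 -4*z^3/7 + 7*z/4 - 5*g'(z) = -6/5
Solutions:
 g(z) = C1 - z^4/35 + 7*z^2/40 + 6*z/25


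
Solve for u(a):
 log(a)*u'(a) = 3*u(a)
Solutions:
 u(a) = C1*exp(3*li(a))


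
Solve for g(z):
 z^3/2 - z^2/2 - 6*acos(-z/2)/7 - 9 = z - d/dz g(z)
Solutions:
 g(z) = C1 - z^4/8 + z^3/6 + z^2/2 + 6*z*acos(-z/2)/7 + 9*z + 6*sqrt(4 - z^2)/7


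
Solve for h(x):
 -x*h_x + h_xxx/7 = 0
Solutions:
 h(x) = C1 + Integral(C2*airyai(7^(1/3)*x) + C3*airybi(7^(1/3)*x), x)


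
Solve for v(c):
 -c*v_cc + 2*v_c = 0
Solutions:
 v(c) = C1 + C2*c^3


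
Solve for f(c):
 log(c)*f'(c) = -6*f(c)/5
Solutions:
 f(c) = C1*exp(-6*li(c)/5)


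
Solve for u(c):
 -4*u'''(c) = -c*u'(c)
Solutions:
 u(c) = C1 + Integral(C2*airyai(2^(1/3)*c/2) + C3*airybi(2^(1/3)*c/2), c)


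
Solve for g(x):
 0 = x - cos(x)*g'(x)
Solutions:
 g(x) = C1 + Integral(x/cos(x), x)


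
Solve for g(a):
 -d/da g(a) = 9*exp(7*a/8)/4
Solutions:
 g(a) = C1 - 18*exp(7*a/8)/7


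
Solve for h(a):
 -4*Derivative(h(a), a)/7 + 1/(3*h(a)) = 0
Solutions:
 h(a) = -sqrt(C1 + 42*a)/6
 h(a) = sqrt(C1 + 42*a)/6


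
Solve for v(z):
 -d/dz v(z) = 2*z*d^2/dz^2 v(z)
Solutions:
 v(z) = C1 + C2*sqrt(z)


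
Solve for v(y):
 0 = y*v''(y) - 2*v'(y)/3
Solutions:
 v(y) = C1 + C2*y^(5/3)


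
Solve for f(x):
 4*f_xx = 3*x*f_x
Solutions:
 f(x) = C1 + C2*erfi(sqrt(6)*x/4)


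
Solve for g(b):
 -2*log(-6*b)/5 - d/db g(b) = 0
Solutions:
 g(b) = C1 - 2*b*log(-b)/5 + 2*b*(1 - log(6))/5


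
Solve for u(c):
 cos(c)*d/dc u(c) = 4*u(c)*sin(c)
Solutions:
 u(c) = C1/cos(c)^4


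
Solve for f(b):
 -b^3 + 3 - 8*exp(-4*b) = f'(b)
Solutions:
 f(b) = C1 - b^4/4 + 3*b + 2*exp(-4*b)


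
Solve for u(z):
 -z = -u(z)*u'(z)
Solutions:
 u(z) = -sqrt(C1 + z^2)
 u(z) = sqrt(C1 + z^2)


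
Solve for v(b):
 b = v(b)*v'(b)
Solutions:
 v(b) = -sqrt(C1 + b^2)
 v(b) = sqrt(C1 + b^2)


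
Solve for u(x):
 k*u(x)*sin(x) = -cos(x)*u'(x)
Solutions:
 u(x) = C1*exp(k*log(cos(x)))


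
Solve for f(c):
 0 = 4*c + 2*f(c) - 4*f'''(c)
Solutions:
 f(c) = C3*exp(2^(2/3)*c/2) - 2*c + (C1*sin(2^(2/3)*sqrt(3)*c/4) + C2*cos(2^(2/3)*sqrt(3)*c/4))*exp(-2^(2/3)*c/4)


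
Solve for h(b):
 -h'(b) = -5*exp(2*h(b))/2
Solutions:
 h(b) = log(-sqrt(-1/(C1 + 5*b)))
 h(b) = log(-1/(C1 + 5*b))/2


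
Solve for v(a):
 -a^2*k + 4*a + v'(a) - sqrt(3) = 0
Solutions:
 v(a) = C1 + a^3*k/3 - 2*a^2 + sqrt(3)*a


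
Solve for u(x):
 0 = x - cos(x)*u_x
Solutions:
 u(x) = C1 + Integral(x/cos(x), x)


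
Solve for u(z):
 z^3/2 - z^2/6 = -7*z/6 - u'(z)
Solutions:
 u(z) = C1 - z^4/8 + z^3/18 - 7*z^2/12


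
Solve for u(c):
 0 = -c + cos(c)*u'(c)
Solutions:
 u(c) = C1 + Integral(c/cos(c), c)


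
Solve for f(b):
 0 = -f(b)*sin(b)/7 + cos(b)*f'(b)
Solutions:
 f(b) = C1/cos(b)^(1/7)


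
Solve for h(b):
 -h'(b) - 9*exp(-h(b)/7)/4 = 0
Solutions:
 h(b) = 7*log(C1 - 9*b/28)


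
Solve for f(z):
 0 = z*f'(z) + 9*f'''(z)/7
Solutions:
 f(z) = C1 + Integral(C2*airyai(-21^(1/3)*z/3) + C3*airybi(-21^(1/3)*z/3), z)


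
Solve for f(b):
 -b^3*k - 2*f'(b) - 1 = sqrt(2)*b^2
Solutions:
 f(b) = C1 - b^4*k/8 - sqrt(2)*b^3/6 - b/2


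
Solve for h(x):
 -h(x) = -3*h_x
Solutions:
 h(x) = C1*exp(x/3)


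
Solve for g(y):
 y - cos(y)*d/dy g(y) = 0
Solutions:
 g(y) = C1 + Integral(y/cos(y), y)


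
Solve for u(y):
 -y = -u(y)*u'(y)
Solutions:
 u(y) = -sqrt(C1 + y^2)
 u(y) = sqrt(C1 + y^2)


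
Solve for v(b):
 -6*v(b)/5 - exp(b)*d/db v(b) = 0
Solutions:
 v(b) = C1*exp(6*exp(-b)/5)


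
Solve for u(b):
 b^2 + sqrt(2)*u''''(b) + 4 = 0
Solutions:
 u(b) = C1 + C2*b + C3*b^2 + C4*b^3 - sqrt(2)*b^6/720 - sqrt(2)*b^4/12


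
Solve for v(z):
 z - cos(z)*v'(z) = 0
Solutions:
 v(z) = C1 + Integral(z/cos(z), z)


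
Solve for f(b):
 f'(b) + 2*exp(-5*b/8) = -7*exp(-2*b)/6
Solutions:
 f(b) = C1 + 7*exp(-2*b)/12 + 16*exp(-5*b/8)/5


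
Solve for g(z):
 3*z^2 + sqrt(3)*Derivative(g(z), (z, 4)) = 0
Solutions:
 g(z) = C1 + C2*z + C3*z^2 + C4*z^3 - sqrt(3)*z^6/360


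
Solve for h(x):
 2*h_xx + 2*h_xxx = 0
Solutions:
 h(x) = C1 + C2*x + C3*exp(-x)


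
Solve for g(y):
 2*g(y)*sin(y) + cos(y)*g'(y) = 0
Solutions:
 g(y) = C1*cos(y)^2


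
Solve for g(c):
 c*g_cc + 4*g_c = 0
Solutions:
 g(c) = C1 + C2/c^3


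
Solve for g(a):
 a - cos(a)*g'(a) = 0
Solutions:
 g(a) = C1 + Integral(a/cos(a), a)


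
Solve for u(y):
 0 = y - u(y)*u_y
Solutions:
 u(y) = -sqrt(C1 + y^2)
 u(y) = sqrt(C1 + y^2)


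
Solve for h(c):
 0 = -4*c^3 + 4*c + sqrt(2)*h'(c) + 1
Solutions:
 h(c) = C1 + sqrt(2)*c^4/2 - sqrt(2)*c^2 - sqrt(2)*c/2


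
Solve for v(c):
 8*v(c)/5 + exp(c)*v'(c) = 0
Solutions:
 v(c) = C1*exp(8*exp(-c)/5)


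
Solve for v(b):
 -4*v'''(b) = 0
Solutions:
 v(b) = C1 + C2*b + C3*b^2


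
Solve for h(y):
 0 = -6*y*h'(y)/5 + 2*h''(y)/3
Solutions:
 h(y) = C1 + C2*erfi(3*sqrt(10)*y/10)


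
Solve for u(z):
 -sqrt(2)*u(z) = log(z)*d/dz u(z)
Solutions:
 u(z) = C1*exp(-sqrt(2)*li(z))


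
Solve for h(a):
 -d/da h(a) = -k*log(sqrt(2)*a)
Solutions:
 h(a) = C1 + a*k*log(a) - a*k + a*k*log(2)/2


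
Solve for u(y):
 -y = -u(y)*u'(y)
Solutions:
 u(y) = -sqrt(C1 + y^2)
 u(y) = sqrt(C1 + y^2)


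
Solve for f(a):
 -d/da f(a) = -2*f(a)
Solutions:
 f(a) = C1*exp(2*a)


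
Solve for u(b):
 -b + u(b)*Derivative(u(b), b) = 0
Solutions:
 u(b) = -sqrt(C1 + b^2)
 u(b) = sqrt(C1 + b^2)


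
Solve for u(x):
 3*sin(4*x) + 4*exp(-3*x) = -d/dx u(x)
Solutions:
 u(x) = C1 + 3*cos(4*x)/4 + 4*exp(-3*x)/3


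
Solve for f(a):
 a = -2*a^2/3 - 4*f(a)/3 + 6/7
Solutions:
 f(a) = -a^2/2 - 3*a/4 + 9/14


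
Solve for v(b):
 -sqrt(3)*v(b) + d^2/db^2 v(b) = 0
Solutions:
 v(b) = C1*exp(-3^(1/4)*b) + C2*exp(3^(1/4)*b)


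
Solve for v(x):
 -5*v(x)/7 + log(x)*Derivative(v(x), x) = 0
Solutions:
 v(x) = C1*exp(5*li(x)/7)


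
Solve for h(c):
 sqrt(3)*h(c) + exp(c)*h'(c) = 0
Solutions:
 h(c) = C1*exp(sqrt(3)*exp(-c))


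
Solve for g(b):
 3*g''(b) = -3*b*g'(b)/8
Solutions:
 g(b) = C1 + C2*erf(b/4)


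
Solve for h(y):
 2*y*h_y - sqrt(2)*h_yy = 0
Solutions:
 h(y) = C1 + C2*erfi(2^(3/4)*y/2)


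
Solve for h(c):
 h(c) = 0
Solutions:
 h(c) = 0


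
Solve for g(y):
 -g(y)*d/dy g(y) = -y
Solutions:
 g(y) = -sqrt(C1 + y^2)
 g(y) = sqrt(C1 + y^2)


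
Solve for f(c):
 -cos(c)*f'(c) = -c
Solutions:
 f(c) = C1 + Integral(c/cos(c), c)


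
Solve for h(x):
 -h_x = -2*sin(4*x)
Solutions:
 h(x) = C1 - cos(4*x)/2


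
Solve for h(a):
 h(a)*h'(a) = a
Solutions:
 h(a) = -sqrt(C1 + a^2)
 h(a) = sqrt(C1 + a^2)


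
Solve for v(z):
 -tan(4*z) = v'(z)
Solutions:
 v(z) = C1 + log(cos(4*z))/4


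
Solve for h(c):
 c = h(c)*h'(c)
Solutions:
 h(c) = -sqrt(C1 + c^2)
 h(c) = sqrt(C1 + c^2)


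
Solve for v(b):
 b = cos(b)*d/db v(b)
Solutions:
 v(b) = C1 + Integral(b/cos(b), b)


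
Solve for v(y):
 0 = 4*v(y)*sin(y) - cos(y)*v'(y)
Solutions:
 v(y) = C1/cos(y)^4


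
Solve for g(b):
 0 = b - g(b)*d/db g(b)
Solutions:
 g(b) = -sqrt(C1 + b^2)
 g(b) = sqrt(C1 + b^2)


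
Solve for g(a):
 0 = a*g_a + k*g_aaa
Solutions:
 g(a) = C1 + Integral(C2*airyai(a*(-1/k)^(1/3)) + C3*airybi(a*(-1/k)^(1/3)), a)


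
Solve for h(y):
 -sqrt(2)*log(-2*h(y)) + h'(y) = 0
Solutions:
 -sqrt(2)*Integral(1/(log(-_y) + log(2)), (_y, h(y)))/2 = C1 - y


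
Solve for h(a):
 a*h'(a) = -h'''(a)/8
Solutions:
 h(a) = C1 + Integral(C2*airyai(-2*a) + C3*airybi(-2*a), a)


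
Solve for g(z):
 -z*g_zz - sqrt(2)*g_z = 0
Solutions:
 g(z) = C1 + C2*z^(1 - sqrt(2))


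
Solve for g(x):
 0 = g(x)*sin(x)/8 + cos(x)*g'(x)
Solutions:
 g(x) = C1*cos(x)^(1/8)


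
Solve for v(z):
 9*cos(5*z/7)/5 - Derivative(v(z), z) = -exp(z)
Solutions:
 v(z) = C1 + exp(z) + 63*sin(5*z/7)/25


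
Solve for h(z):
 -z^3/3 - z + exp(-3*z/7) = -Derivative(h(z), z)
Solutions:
 h(z) = C1 + z^4/12 + z^2/2 + 7*exp(-3*z/7)/3


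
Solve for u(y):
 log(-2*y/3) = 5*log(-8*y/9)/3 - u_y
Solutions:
 u(y) = C1 + 2*y*log(-y)/3 + y*(-7*log(3)/3 - 2/3 + 4*log(2))


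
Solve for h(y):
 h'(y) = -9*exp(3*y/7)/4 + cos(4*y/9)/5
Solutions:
 h(y) = C1 - 21*exp(3*y/7)/4 + 9*sin(4*y/9)/20


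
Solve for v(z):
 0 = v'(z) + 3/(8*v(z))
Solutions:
 v(z) = -sqrt(C1 - 3*z)/2
 v(z) = sqrt(C1 - 3*z)/2


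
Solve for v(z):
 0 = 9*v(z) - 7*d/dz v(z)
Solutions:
 v(z) = C1*exp(9*z/7)


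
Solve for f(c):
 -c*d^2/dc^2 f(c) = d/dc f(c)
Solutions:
 f(c) = C1 + C2*log(c)


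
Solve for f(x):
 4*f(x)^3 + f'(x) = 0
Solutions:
 f(x) = -sqrt(2)*sqrt(-1/(C1 - 4*x))/2
 f(x) = sqrt(2)*sqrt(-1/(C1 - 4*x))/2


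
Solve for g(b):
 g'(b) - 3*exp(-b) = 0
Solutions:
 g(b) = C1 - 3*exp(-b)


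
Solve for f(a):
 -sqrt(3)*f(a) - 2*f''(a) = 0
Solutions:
 f(a) = C1*sin(sqrt(2)*3^(1/4)*a/2) + C2*cos(sqrt(2)*3^(1/4)*a/2)


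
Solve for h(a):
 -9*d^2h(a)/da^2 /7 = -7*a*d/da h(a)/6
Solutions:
 h(a) = C1 + C2*erfi(7*sqrt(3)*a/18)


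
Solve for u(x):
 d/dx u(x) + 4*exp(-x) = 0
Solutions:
 u(x) = C1 + 4*exp(-x)


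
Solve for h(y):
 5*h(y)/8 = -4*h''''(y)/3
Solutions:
 h(y) = (C1*sin(30^(1/4)*y/4) + C2*cos(30^(1/4)*y/4))*exp(-30^(1/4)*y/4) + (C3*sin(30^(1/4)*y/4) + C4*cos(30^(1/4)*y/4))*exp(30^(1/4)*y/4)


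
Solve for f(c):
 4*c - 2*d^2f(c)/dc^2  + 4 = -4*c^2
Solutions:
 f(c) = C1 + C2*c + c^4/6 + c^3/3 + c^2


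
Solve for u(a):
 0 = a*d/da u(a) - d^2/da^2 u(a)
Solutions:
 u(a) = C1 + C2*erfi(sqrt(2)*a/2)


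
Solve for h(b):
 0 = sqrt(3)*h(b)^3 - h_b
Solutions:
 h(b) = -sqrt(2)*sqrt(-1/(C1 + sqrt(3)*b))/2
 h(b) = sqrt(2)*sqrt(-1/(C1 + sqrt(3)*b))/2


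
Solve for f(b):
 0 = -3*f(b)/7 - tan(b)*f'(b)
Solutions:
 f(b) = C1/sin(b)^(3/7)


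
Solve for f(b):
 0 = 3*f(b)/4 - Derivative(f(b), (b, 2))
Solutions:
 f(b) = C1*exp(-sqrt(3)*b/2) + C2*exp(sqrt(3)*b/2)


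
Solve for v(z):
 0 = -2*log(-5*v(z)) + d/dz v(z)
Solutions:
 -Integral(1/(log(-_y) + log(5)), (_y, v(z)))/2 = C1 - z


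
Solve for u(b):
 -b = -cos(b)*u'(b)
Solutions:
 u(b) = C1 + Integral(b/cos(b), b)


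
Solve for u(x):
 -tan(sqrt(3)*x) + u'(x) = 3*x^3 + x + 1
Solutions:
 u(x) = C1 + 3*x^4/4 + x^2/2 + x - sqrt(3)*log(cos(sqrt(3)*x))/3


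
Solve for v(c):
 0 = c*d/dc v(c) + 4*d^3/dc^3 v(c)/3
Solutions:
 v(c) = C1 + Integral(C2*airyai(-6^(1/3)*c/2) + C3*airybi(-6^(1/3)*c/2), c)


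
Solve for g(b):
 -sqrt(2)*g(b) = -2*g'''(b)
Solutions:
 g(b) = C3*exp(2^(5/6)*b/2) + (C1*sin(2^(5/6)*sqrt(3)*b/4) + C2*cos(2^(5/6)*sqrt(3)*b/4))*exp(-2^(5/6)*b/4)


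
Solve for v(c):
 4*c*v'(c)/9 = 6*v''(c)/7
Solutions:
 v(c) = C1 + C2*erfi(sqrt(21)*c/9)


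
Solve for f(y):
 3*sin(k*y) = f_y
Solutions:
 f(y) = C1 - 3*cos(k*y)/k


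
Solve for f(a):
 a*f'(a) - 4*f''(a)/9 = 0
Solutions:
 f(a) = C1 + C2*erfi(3*sqrt(2)*a/4)


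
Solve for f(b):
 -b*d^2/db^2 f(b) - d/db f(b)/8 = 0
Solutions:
 f(b) = C1 + C2*b^(7/8)


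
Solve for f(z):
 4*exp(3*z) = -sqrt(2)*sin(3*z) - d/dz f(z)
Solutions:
 f(z) = C1 - 4*exp(3*z)/3 + sqrt(2)*cos(3*z)/3


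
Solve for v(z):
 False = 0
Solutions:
 v(z) = C1 - 6*z*acos(-z/2)/7 + zoo*z - 6*sqrt(4 - z^2)/7


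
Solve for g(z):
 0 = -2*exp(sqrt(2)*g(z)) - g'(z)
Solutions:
 g(z) = sqrt(2)*(2*log(1/(C1 + 2*z)) - log(2))/4


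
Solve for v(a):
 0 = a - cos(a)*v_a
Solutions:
 v(a) = C1 + Integral(a/cos(a), a)


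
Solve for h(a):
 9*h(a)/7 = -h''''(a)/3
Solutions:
 h(a) = (C1*sin(sqrt(2)*21^(3/4)*a/14) + C2*cos(sqrt(2)*21^(3/4)*a/14))*exp(-sqrt(2)*21^(3/4)*a/14) + (C3*sin(sqrt(2)*21^(3/4)*a/14) + C4*cos(sqrt(2)*21^(3/4)*a/14))*exp(sqrt(2)*21^(3/4)*a/14)


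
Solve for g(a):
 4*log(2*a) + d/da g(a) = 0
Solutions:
 g(a) = C1 - 4*a*log(a) - a*log(16) + 4*a


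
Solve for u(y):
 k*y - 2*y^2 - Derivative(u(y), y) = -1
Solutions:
 u(y) = C1 + k*y^2/2 - 2*y^3/3 + y


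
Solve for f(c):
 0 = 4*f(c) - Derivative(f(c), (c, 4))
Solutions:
 f(c) = C1*exp(-sqrt(2)*c) + C2*exp(sqrt(2)*c) + C3*sin(sqrt(2)*c) + C4*cos(sqrt(2)*c)


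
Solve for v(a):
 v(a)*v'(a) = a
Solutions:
 v(a) = -sqrt(C1 + a^2)
 v(a) = sqrt(C1 + a^2)


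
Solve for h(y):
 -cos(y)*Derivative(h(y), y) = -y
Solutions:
 h(y) = C1 + Integral(y/cos(y), y)


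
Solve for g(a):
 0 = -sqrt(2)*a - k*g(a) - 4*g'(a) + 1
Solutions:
 g(a) = C1*exp(-a*k/4) - sqrt(2)*a/k + 1/k + 4*sqrt(2)/k^2


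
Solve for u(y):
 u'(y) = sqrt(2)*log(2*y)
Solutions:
 u(y) = C1 + sqrt(2)*y*log(y) - sqrt(2)*y + sqrt(2)*y*log(2)


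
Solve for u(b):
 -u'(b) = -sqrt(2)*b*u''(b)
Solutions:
 u(b) = C1 + C2*b^(sqrt(2)/2 + 1)


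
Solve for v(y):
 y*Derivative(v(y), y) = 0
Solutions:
 v(y) = C1


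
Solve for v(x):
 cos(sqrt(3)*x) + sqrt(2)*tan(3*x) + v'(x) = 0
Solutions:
 v(x) = C1 + sqrt(2)*log(cos(3*x))/3 - sqrt(3)*sin(sqrt(3)*x)/3


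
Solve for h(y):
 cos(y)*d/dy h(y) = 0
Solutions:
 h(y) = C1


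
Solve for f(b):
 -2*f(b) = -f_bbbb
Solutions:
 f(b) = C1*exp(-2^(1/4)*b) + C2*exp(2^(1/4)*b) + C3*sin(2^(1/4)*b) + C4*cos(2^(1/4)*b)


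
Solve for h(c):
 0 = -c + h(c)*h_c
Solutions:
 h(c) = -sqrt(C1 + c^2)
 h(c) = sqrt(C1 + c^2)


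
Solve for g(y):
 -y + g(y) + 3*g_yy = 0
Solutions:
 g(y) = C1*sin(sqrt(3)*y/3) + C2*cos(sqrt(3)*y/3) + y


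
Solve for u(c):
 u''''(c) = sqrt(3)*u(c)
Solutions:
 u(c) = C1*exp(-3^(1/8)*c) + C2*exp(3^(1/8)*c) + C3*sin(3^(1/8)*c) + C4*cos(3^(1/8)*c)


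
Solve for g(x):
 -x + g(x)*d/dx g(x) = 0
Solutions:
 g(x) = -sqrt(C1 + x^2)
 g(x) = sqrt(C1 + x^2)


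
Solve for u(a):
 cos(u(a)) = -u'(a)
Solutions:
 u(a) = pi - asin((C1 + exp(2*a))/(C1 - exp(2*a)))
 u(a) = asin((C1 + exp(2*a))/(C1 - exp(2*a)))


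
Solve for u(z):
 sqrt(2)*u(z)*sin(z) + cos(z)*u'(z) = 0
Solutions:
 u(z) = C1*cos(z)^(sqrt(2))


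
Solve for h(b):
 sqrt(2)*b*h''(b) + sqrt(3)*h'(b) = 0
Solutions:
 h(b) = C1 + C2*b^(1 - sqrt(6)/2)


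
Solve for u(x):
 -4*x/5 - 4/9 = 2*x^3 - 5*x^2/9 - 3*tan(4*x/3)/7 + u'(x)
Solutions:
 u(x) = C1 - x^4/2 + 5*x^3/27 - 2*x^2/5 - 4*x/9 - 9*log(cos(4*x/3))/28


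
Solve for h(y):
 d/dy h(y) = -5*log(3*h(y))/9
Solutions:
 9*Integral(1/(log(_y) + log(3)), (_y, h(y)))/5 = C1 - y


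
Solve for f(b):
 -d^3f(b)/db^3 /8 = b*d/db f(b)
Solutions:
 f(b) = C1 + Integral(C2*airyai(-2*b) + C3*airybi(-2*b), b)


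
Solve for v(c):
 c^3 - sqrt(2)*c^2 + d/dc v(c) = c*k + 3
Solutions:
 v(c) = C1 - c^4/4 + sqrt(2)*c^3/3 + c^2*k/2 + 3*c


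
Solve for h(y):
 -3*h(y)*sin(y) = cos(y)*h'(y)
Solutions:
 h(y) = C1*cos(y)^3


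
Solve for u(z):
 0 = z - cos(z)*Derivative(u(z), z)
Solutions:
 u(z) = C1 + Integral(z/cos(z), z)


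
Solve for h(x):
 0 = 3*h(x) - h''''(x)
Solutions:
 h(x) = C1*exp(-3^(1/4)*x) + C2*exp(3^(1/4)*x) + C3*sin(3^(1/4)*x) + C4*cos(3^(1/4)*x)


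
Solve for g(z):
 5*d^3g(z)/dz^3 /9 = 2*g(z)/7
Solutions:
 g(z) = C3*exp(18^(1/3)*35^(2/3)*z/35) + (C1*sin(3*2^(1/3)*3^(1/6)*35^(2/3)*z/70) + C2*cos(3*2^(1/3)*3^(1/6)*35^(2/3)*z/70))*exp(-18^(1/3)*35^(2/3)*z/70)


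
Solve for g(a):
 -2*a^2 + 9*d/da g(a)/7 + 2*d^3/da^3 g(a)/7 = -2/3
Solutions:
 g(a) = C1 + C2*sin(3*sqrt(2)*a/2) + C3*cos(3*sqrt(2)*a/2) + 14*a^3/27 - 98*a/81


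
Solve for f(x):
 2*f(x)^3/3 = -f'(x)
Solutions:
 f(x) = -sqrt(6)*sqrt(-1/(C1 - 2*x))/2
 f(x) = sqrt(6)*sqrt(-1/(C1 - 2*x))/2


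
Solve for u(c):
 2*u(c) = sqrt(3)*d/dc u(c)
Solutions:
 u(c) = C1*exp(2*sqrt(3)*c/3)


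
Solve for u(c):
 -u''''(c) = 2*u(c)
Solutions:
 u(c) = (C1*sin(2^(3/4)*c/2) + C2*cos(2^(3/4)*c/2))*exp(-2^(3/4)*c/2) + (C3*sin(2^(3/4)*c/2) + C4*cos(2^(3/4)*c/2))*exp(2^(3/4)*c/2)


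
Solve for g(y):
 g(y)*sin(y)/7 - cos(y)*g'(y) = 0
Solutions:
 g(y) = C1/cos(y)^(1/7)


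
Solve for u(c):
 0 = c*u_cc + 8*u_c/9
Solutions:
 u(c) = C1 + C2*c^(1/9)


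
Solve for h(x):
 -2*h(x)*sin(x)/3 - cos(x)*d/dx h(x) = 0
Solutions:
 h(x) = C1*cos(x)^(2/3)


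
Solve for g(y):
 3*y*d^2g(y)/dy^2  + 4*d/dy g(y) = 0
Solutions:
 g(y) = C1 + C2/y^(1/3)


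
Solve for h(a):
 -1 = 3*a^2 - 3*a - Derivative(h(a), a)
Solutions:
 h(a) = C1 + a^3 - 3*a^2/2 + a


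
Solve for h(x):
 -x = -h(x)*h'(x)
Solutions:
 h(x) = -sqrt(C1 + x^2)
 h(x) = sqrt(C1 + x^2)


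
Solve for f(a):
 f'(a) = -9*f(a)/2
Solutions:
 f(a) = C1*exp(-9*a/2)


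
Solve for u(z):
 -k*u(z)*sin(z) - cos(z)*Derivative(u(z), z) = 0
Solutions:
 u(z) = C1*exp(k*log(cos(z)))


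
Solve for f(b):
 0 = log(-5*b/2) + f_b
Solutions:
 f(b) = C1 - b*log(-b) + b*(-log(5) + log(2) + 1)


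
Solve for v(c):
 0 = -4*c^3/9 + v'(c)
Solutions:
 v(c) = C1 + c^4/9


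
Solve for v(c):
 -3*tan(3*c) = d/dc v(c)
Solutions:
 v(c) = C1 + log(cos(3*c))


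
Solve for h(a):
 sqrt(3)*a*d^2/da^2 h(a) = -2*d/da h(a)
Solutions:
 h(a) = C1 + C2*a^(1 - 2*sqrt(3)/3)


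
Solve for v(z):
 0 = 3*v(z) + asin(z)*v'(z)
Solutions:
 v(z) = C1*exp(-3*Integral(1/asin(z), z))


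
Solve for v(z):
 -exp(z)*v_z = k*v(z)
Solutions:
 v(z) = C1*exp(k*exp(-z))


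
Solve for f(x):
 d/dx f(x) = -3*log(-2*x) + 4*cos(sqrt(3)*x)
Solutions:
 f(x) = C1 - 3*x*log(-x) - 3*x*log(2) + 3*x + 4*sqrt(3)*sin(sqrt(3)*x)/3


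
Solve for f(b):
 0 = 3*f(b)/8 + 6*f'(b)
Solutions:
 f(b) = C1*exp(-b/16)


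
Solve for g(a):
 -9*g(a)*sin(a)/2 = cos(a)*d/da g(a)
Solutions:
 g(a) = C1*cos(a)^(9/2)


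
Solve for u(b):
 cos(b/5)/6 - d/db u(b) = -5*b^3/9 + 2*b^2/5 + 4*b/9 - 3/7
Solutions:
 u(b) = C1 + 5*b^4/36 - 2*b^3/15 - 2*b^2/9 + 3*b/7 + 5*sin(b/5)/6


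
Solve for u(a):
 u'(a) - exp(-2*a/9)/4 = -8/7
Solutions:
 u(a) = C1 - 8*a/7 - 9*exp(-2*a/9)/8


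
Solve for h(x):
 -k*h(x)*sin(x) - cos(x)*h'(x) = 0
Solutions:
 h(x) = C1*exp(k*log(cos(x)))


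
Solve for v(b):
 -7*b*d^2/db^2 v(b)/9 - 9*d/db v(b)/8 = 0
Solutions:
 v(b) = C1 + C2/b^(25/56)


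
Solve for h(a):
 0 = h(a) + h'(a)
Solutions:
 h(a) = C1*exp(-a)


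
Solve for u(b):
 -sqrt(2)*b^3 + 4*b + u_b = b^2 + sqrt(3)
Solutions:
 u(b) = C1 + sqrt(2)*b^4/4 + b^3/3 - 2*b^2 + sqrt(3)*b


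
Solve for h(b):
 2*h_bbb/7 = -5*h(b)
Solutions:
 h(b) = C3*exp(-2^(2/3)*35^(1/3)*b/2) + (C1*sin(2^(2/3)*sqrt(3)*35^(1/3)*b/4) + C2*cos(2^(2/3)*sqrt(3)*35^(1/3)*b/4))*exp(2^(2/3)*35^(1/3)*b/4)


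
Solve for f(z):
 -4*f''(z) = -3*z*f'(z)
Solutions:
 f(z) = C1 + C2*erfi(sqrt(6)*z/4)


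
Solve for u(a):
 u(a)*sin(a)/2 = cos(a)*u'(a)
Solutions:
 u(a) = C1/sqrt(cos(a))


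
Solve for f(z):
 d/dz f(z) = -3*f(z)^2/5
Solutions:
 f(z) = 5/(C1 + 3*z)


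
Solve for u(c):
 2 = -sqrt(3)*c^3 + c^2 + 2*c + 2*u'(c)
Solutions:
 u(c) = C1 + sqrt(3)*c^4/8 - c^3/6 - c^2/2 + c


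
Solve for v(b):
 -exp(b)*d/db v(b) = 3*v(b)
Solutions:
 v(b) = C1*exp(3*exp(-b))


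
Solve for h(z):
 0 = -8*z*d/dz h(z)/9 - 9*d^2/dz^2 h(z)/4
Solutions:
 h(z) = C1 + C2*erf(4*z/9)


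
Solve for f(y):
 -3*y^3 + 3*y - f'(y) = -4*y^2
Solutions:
 f(y) = C1 - 3*y^4/4 + 4*y^3/3 + 3*y^2/2


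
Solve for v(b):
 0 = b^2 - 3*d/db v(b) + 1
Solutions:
 v(b) = C1 + b^3/9 + b/3


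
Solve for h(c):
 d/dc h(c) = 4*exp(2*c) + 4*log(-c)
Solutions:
 h(c) = C1 + 4*c*log(-c) - 4*c + 2*exp(2*c)


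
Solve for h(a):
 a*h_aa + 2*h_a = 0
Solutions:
 h(a) = C1 + C2/a


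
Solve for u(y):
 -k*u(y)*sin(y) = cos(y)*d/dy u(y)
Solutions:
 u(y) = C1*exp(k*log(cos(y)))


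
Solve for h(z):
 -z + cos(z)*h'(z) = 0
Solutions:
 h(z) = C1 + Integral(z/cos(z), z)


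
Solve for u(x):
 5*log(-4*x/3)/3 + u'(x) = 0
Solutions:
 u(x) = C1 - 5*x*log(-x)/3 + 5*x*(-2*log(2) + 1 + log(3))/3


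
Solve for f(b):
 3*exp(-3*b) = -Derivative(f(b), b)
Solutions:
 f(b) = C1 + exp(-3*b)


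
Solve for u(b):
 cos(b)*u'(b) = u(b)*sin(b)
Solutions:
 u(b) = C1/cos(b)


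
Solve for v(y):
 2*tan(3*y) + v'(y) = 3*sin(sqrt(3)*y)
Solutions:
 v(y) = C1 + 2*log(cos(3*y))/3 - sqrt(3)*cos(sqrt(3)*y)


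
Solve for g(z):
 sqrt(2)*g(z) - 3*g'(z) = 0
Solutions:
 g(z) = C1*exp(sqrt(2)*z/3)


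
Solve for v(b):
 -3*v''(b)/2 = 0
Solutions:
 v(b) = C1 + C2*b


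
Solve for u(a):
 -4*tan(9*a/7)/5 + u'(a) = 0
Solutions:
 u(a) = C1 - 28*log(cos(9*a/7))/45


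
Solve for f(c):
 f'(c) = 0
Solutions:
 f(c) = C1


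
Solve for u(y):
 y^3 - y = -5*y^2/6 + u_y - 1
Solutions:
 u(y) = C1 + y^4/4 + 5*y^3/18 - y^2/2 + y


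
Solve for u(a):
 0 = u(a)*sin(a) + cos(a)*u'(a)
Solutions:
 u(a) = C1*cos(a)


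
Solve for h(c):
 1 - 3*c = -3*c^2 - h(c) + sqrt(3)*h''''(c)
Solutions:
 h(c) = C1*exp(-3^(7/8)*c/3) + C2*exp(3^(7/8)*c/3) + C3*sin(3^(7/8)*c/3) + C4*cos(3^(7/8)*c/3) - 3*c^2 + 3*c - 1


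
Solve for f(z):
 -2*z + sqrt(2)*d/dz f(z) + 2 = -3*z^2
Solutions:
 f(z) = C1 - sqrt(2)*z^3/2 + sqrt(2)*z^2/2 - sqrt(2)*z


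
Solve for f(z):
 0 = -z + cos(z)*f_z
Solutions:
 f(z) = C1 + Integral(z/cos(z), z)


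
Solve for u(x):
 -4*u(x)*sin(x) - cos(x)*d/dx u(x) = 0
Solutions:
 u(x) = C1*cos(x)^4


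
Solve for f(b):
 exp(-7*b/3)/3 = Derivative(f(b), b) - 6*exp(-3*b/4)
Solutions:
 f(b) = C1 - exp(-7*b/3)/7 - 8*exp(-3*b/4)


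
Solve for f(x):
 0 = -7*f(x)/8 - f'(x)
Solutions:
 f(x) = C1*exp(-7*x/8)


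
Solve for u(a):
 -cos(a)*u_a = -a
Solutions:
 u(a) = C1 + Integral(a/cos(a), a)


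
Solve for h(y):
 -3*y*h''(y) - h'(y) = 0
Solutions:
 h(y) = C1 + C2*y^(2/3)


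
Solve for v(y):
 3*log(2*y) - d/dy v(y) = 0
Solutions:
 v(y) = C1 + 3*y*log(y) - 3*y + y*log(8)


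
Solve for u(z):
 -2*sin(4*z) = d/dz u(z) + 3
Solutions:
 u(z) = C1 - 3*z + cos(4*z)/2


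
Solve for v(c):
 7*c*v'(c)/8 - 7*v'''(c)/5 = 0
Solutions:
 v(c) = C1 + Integral(C2*airyai(5^(1/3)*c/2) + C3*airybi(5^(1/3)*c/2), c)


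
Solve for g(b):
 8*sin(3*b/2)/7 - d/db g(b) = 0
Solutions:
 g(b) = C1 - 16*cos(3*b/2)/21


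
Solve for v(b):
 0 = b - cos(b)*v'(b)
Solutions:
 v(b) = C1 + Integral(b/cos(b), b)


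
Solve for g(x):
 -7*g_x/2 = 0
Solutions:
 g(x) = C1


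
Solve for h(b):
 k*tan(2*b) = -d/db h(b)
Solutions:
 h(b) = C1 + k*log(cos(2*b))/2


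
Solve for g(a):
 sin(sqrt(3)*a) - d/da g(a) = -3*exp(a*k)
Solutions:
 g(a) = C1 - sqrt(3)*cos(sqrt(3)*a)/3 + 3*exp(a*k)/k


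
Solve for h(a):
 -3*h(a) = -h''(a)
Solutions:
 h(a) = C1*exp(-sqrt(3)*a) + C2*exp(sqrt(3)*a)


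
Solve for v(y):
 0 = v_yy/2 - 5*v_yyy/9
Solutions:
 v(y) = C1 + C2*y + C3*exp(9*y/10)


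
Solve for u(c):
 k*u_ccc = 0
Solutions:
 u(c) = C1 + C2*c + C3*c^2


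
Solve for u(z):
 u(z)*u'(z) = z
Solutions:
 u(z) = -sqrt(C1 + z^2)
 u(z) = sqrt(C1 + z^2)


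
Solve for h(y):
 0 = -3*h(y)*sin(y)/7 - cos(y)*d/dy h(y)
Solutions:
 h(y) = C1*cos(y)^(3/7)


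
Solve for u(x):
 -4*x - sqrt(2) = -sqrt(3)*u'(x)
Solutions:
 u(x) = C1 + 2*sqrt(3)*x^2/3 + sqrt(6)*x/3


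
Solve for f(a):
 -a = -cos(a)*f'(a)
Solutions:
 f(a) = C1 + Integral(a/cos(a), a)


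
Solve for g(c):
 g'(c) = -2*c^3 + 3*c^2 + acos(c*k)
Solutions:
 g(c) = C1 - c^4/2 + c^3 + Piecewise((c*acos(c*k) - sqrt(-c^2*k^2 + 1)/k, Ne(k, 0)), (pi*c/2, True))


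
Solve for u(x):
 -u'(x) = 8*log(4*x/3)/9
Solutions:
 u(x) = C1 - 8*x*log(x)/9 - 16*x*log(2)/9 + 8*x/9 + 8*x*log(3)/9


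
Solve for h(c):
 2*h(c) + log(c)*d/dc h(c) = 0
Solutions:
 h(c) = C1*exp(-2*li(c))


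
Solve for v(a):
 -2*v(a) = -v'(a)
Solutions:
 v(a) = C1*exp(2*a)


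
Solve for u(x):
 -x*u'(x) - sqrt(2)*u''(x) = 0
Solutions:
 u(x) = C1 + C2*erf(2^(1/4)*x/2)


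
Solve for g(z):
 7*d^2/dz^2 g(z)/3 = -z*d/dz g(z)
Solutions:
 g(z) = C1 + C2*erf(sqrt(42)*z/14)


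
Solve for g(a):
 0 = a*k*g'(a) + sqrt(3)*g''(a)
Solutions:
 g(a) = Piecewise((-sqrt(2)*3^(1/4)*sqrt(pi)*C1*erf(sqrt(2)*3^(3/4)*a*sqrt(k)/6)/(2*sqrt(k)) - C2, (k > 0) | (k < 0)), (-C1*a - C2, True))


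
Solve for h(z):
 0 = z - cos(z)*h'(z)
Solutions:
 h(z) = C1 + Integral(z/cos(z), z)


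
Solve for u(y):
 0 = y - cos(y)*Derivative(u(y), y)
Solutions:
 u(y) = C1 + Integral(y/cos(y), y)


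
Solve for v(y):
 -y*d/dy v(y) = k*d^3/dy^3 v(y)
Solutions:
 v(y) = C1 + Integral(C2*airyai(y*(-1/k)^(1/3)) + C3*airybi(y*(-1/k)^(1/3)), y)


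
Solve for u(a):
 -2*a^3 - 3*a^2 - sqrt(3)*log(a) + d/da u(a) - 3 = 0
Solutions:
 u(a) = C1 + a^4/2 + a^3 + sqrt(3)*a*log(a) - sqrt(3)*a + 3*a


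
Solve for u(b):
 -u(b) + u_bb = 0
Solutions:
 u(b) = C1*exp(-b) + C2*exp(b)


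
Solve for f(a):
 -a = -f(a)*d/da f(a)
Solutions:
 f(a) = -sqrt(C1 + a^2)
 f(a) = sqrt(C1 + a^2)


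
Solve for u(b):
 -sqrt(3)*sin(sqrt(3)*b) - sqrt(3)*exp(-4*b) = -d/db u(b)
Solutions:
 u(b) = C1 - cos(sqrt(3)*b) - sqrt(3)*exp(-4*b)/4


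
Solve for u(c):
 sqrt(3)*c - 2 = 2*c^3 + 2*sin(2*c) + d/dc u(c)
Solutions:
 u(c) = C1 - c^4/2 + sqrt(3)*c^2/2 - 2*c + cos(2*c)


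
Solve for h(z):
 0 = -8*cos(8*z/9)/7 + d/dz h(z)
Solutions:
 h(z) = C1 + 9*sin(8*z/9)/7


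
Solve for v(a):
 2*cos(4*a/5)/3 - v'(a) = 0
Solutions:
 v(a) = C1 + 5*sin(4*a/5)/6


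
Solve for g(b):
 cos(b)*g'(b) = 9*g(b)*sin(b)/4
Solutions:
 g(b) = C1/cos(b)^(9/4)


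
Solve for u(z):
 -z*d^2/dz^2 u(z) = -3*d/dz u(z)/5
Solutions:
 u(z) = C1 + C2*z^(8/5)


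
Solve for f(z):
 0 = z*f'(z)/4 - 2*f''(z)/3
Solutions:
 f(z) = C1 + C2*erfi(sqrt(3)*z/4)


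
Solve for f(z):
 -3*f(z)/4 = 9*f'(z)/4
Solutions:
 f(z) = C1*exp(-z/3)


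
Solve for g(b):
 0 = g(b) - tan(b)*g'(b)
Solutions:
 g(b) = C1*sin(b)


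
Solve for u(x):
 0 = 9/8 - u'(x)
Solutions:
 u(x) = C1 + 9*x/8


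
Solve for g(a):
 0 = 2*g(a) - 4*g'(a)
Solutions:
 g(a) = C1*exp(a/2)


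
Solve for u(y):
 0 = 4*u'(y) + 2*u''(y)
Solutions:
 u(y) = C1 + C2*exp(-2*y)


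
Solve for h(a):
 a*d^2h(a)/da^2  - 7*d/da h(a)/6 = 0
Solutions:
 h(a) = C1 + C2*a^(13/6)


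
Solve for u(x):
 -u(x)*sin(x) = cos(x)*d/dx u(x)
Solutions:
 u(x) = C1*cos(x)


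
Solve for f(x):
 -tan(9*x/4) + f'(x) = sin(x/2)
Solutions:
 f(x) = C1 - 4*log(cos(9*x/4))/9 - 2*cos(x/2)


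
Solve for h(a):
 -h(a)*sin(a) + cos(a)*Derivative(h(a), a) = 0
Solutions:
 h(a) = C1/cos(a)


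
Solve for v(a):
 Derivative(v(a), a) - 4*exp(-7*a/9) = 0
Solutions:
 v(a) = C1 - 36*exp(-7*a/9)/7


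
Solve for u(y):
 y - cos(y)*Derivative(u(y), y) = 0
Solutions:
 u(y) = C1 + Integral(y/cos(y), y)


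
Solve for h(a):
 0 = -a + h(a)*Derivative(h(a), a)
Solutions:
 h(a) = -sqrt(C1 + a^2)
 h(a) = sqrt(C1 + a^2)


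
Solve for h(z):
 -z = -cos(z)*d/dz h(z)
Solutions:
 h(z) = C1 + Integral(z/cos(z), z)


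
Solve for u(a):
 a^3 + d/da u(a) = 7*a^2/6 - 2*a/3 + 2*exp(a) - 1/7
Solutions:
 u(a) = C1 - a^4/4 + 7*a^3/18 - a^2/3 - a/7 + 2*exp(a)


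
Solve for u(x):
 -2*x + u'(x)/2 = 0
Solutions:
 u(x) = C1 + 2*x^2


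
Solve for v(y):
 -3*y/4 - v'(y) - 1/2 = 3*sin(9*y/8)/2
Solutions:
 v(y) = C1 - 3*y^2/8 - y/2 + 4*cos(9*y/8)/3


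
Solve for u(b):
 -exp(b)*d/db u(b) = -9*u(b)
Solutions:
 u(b) = C1*exp(-9*exp(-b))


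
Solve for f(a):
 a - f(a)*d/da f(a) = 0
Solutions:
 f(a) = -sqrt(C1 + a^2)
 f(a) = sqrt(C1 + a^2)


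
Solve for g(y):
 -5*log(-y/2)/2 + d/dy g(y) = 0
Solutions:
 g(y) = C1 + 5*y*log(-y)/2 + 5*y*(-1 - log(2))/2


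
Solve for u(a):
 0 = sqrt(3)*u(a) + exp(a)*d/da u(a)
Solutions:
 u(a) = C1*exp(sqrt(3)*exp(-a))


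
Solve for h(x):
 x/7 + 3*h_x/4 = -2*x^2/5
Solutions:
 h(x) = C1 - 8*x^3/45 - 2*x^2/21


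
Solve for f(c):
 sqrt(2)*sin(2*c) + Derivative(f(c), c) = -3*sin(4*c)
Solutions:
 f(c) = C1 + sqrt(2)*cos(2*c)/2 + 3*cos(4*c)/4


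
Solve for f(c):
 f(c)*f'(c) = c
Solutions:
 f(c) = -sqrt(C1 + c^2)
 f(c) = sqrt(C1 + c^2)


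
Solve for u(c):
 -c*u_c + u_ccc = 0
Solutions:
 u(c) = C1 + Integral(C2*airyai(c) + C3*airybi(c), c)


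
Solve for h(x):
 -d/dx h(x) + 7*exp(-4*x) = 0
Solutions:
 h(x) = C1 - 7*exp(-4*x)/4


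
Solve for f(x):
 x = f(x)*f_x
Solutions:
 f(x) = -sqrt(C1 + x^2)
 f(x) = sqrt(C1 + x^2)


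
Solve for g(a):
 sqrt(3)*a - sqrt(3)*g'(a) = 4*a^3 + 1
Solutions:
 g(a) = C1 - sqrt(3)*a^4/3 + a^2/2 - sqrt(3)*a/3


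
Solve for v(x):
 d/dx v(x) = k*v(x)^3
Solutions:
 v(x) = -sqrt(2)*sqrt(-1/(C1 + k*x))/2
 v(x) = sqrt(2)*sqrt(-1/(C1 + k*x))/2


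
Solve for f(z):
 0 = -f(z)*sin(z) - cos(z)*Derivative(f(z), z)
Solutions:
 f(z) = C1*cos(z)


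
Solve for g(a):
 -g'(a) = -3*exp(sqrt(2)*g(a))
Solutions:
 g(a) = sqrt(2)*(2*log(-1/(C1 + 3*a)) - log(2))/4


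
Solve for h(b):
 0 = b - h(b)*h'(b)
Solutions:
 h(b) = -sqrt(C1 + b^2)
 h(b) = sqrt(C1 + b^2)


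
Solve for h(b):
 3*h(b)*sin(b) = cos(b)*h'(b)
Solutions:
 h(b) = C1/cos(b)^3


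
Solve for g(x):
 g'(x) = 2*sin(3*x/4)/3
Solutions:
 g(x) = C1 - 8*cos(3*x/4)/9


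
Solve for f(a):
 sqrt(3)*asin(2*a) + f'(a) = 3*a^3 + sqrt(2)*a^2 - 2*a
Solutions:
 f(a) = C1 + 3*a^4/4 + sqrt(2)*a^3/3 - a^2 - sqrt(3)*(a*asin(2*a) + sqrt(1 - 4*a^2)/2)


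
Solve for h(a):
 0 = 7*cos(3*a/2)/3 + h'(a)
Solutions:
 h(a) = C1 - 14*sin(3*a/2)/9


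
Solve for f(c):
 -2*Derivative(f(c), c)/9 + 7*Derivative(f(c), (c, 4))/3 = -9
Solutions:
 f(c) = C1 + C4*exp(2^(1/3)*21^(2/3)*c/21) + 81*c/2 + (C2*sin(2^(1/3)*3^(1/6)*7^(2/3)*c/14) + C3*cos(2^(1/3)*3^(1/6)*7^(2/3)*c/14))*exp(-2^(1/3)*21^(2/3)*c/42)


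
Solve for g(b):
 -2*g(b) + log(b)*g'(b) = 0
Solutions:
 g(b) = C1*exp(2*li(b))


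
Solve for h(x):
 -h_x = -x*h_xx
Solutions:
 h(x) = C1 + C2*x^2


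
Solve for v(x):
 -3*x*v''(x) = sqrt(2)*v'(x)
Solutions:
 v(x) = C1 + C2*x^(1 - sqrt(2)/3)


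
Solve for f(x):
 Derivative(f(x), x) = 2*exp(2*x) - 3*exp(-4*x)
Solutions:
 f(x) = C1 + exp(2*x) + 3*exp(-4*x)/4


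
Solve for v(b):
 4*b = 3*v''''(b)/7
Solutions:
 v(b) = C1 + C2*b + C3*b^2 + C4*b^3 + 7*b^5/90


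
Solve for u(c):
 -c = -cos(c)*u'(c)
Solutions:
 u(c) = C1 + Integral(c/cos(c), c)


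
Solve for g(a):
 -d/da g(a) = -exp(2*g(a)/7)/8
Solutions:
 g(a) = 7*log(-sqrt(-1/(C1 + a))) + 7*log(2) + 7*log(7)/2
 g(a) = 7*log(-1/(C1 + a))/2 + 7*log(2) + 7*log(7)/2


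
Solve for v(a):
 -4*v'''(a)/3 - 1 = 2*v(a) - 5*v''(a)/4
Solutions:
 v(a) = C1*exp(a*(25/(32*sqrt(8466) + 2947)^(1/3) + 10 + (32*sqrt(8466) + 2947)^(1/3))/32)*sin(sqrt(3)*a*(-(32*sqrt(8466) + 2947)^(1/3) + 25/(32*sqrt(8466) + 2947)^(1/3))/32) + C2*exp(a*(25/(32*sqrt(8466) + 2947)^(1/3) + 10 + (32*sqrt(8466) + 2947)^(1/3))/32)*cos(sqrt(3)*a*(-(32*sqrt(8466) + 2947)^(1/3) + 25/(32*sqrt(8466) + 2947)^(1/3))/32) + C3*exp(a*(-(32*sqrt(8466) + 2947)^(1/3) - 25/(32*sqrt(8466) + 2947)^(1/3) + 5)/16) - 1/2


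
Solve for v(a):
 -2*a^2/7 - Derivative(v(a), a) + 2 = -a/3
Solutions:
 v(a) = C1 - 2*a^3/21 + a^2/6 + 2*a


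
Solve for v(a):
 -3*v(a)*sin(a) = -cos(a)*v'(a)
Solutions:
 v(a) = C1/cos(a)^3


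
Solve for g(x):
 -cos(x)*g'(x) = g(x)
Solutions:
 g(x) = C1*sqrt(sin(x) - 1)/sqrt(sin(x) + 1)


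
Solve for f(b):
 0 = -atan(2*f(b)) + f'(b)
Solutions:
 Integral(1/atan(2*_y), (_y, f(b))) = C1 + b


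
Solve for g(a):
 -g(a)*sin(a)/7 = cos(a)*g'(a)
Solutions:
 g(a) = C1*cos(a)^(1/7)


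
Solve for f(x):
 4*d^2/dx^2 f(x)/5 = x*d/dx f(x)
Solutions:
 f(x) = C1 + C2*erfi(sqrt(10)*x/4)


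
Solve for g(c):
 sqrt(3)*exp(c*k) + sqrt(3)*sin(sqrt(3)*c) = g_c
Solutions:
 g(c) = C1 - cos(sqrt(3)*c) + sqrt(3)*exp(c*k)/k


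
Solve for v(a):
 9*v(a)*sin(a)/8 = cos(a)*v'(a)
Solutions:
 v(a) = C1/cos(a)^(9/8)


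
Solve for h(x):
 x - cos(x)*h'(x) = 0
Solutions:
 h(x) = C1 + Integral(x/cos(x), x)


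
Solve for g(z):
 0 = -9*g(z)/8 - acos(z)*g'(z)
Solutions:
 g(z) = C1*exp(-9*Integral(1/acos(z), z)/8)


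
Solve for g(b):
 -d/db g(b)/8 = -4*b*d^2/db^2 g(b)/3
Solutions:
 g(b) = C1 + C2*b^(35/32)


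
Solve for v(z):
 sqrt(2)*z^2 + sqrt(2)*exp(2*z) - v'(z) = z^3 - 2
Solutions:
 v(z) = C1 - z^4/4 + sqrt(2)*z^3/3 + 2*z + sqrt(2)*exp(2*z)/2


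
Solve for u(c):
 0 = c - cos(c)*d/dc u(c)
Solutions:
 u(c) = C1 + Integral(c/cos(c), c)


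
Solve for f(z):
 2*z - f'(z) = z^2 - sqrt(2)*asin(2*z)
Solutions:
 f(z) = C1 - z^3/3 + z^2 + sqrt(2)*(z*asin(2*z) + sqrt(1 - 4*z^2)/2)


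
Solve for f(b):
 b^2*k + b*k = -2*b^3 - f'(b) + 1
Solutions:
 f(b) = C1 - b^4/2 - b^3*k/3 - b^2*k/2 + b


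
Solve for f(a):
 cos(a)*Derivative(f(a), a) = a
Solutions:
 f(a) = C1 + Integral(a/cos(a), a)


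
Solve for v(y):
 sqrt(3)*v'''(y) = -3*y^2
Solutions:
 v(y) = C1 + C2*y + C3*y^2 - sqrt(3)*y^5/60


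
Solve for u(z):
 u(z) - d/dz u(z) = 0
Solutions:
 u(z) = C1*exp(z)


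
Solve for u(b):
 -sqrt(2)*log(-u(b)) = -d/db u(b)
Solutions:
 -li(-u(b)) = C1 + sqrt(2)*b


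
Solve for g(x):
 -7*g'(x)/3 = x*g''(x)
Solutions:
 g(x) = C1 + C2/x^(4/3)


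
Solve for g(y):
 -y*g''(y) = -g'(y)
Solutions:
 g(y) = C1 + C2*y^2


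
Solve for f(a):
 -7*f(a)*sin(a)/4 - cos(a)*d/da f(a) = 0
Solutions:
 f(a) = C1*cos(a)^(7/4)


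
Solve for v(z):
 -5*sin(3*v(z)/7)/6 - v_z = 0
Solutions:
 5*z/6 + 7*log(cos(3*v(z)/7) - 1)/6 - 7*log(cos(3*v(z)/7) + 1)/6 = C1


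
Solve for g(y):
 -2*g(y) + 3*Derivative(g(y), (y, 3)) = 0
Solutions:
 g(y) = C3*exp(2^(1/3)*3^(2/3)*y/3) + (C1*sin(2^(1/3)*3^(1/6)*y/2) + C2*cos(2^(1/3)*3^(1/6)*y/2))*exp(-2^(1/3)*3^(2/3)*y/6)


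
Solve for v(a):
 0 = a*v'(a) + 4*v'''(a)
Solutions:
 v(a) = C1 + Integral(C2*airyai(-2^(1/3)*a/2) + C3*airybi(-2^(1/3)*a/2), a)


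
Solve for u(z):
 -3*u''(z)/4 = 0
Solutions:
 u(z) = C1 + C2*z


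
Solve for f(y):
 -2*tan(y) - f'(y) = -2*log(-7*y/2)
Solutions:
 f(y) = C1 + 2*y*log(-y) - 2*y - 2*y*log(2) + 2*y*log(7) + 2*log(cos(y))


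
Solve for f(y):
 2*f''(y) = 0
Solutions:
 f(y) = C1 + C2*y


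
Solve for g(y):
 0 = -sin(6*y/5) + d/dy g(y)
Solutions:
 g(y) = C1 - 5*cos(6*y/5)/6


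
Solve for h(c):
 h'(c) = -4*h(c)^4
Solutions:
 h(c) = (-3^(2/3) - 3*3^(1/6)*I)*(1/(C1 + 4*c))^(1/3)/6
 h(c) = (-3^(2/3) + 3*3^(1/6)*I)*(1/(C1 + 4*c))^(1/3)/6
 h(c) = (1/(C1 + 12*c))^(1/3)


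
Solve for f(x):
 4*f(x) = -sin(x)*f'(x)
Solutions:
 f(x) = C1*(cos(x)^2 + 2*cos(x) + 1)/(cos(x)^2 - 2*cos(x) + 1)


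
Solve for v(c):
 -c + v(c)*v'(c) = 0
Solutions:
 v(c) = -sqrt(C1 + c^2)
 v(c) = sqrt(C1 + c^2)


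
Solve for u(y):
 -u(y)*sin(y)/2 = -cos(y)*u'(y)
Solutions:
 u(y) = C1/sqrt(cos(y))


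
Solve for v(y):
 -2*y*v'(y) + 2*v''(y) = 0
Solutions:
 v(y) = C1 + C2*erfi(sqrt(2)*y/2)


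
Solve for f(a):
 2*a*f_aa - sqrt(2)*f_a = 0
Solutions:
 f(a) = C1 + C2*a^(sqrt(2)/2 + 1)


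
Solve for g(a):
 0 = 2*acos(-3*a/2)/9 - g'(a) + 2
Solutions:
 g(a) = C1 + 2*a*acos(-3*a/2)/9 + 2*a + 2*sqrt(4 - 9*a^2)/27


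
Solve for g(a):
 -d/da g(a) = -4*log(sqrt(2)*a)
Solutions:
 g(a) = C1 + 4*a*log(a) - 4*a + a*log(4)


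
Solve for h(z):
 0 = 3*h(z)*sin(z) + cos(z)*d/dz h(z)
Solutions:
 h(z) = C1*cos(z)^3


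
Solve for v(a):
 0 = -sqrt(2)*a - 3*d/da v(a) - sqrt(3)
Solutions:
 v(a) = C1 - sqrt(2)*a^2/6 - sqrt(3)*a/3


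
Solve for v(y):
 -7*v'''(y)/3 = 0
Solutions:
 v(y) = C1 + C2*y + C3*y^2


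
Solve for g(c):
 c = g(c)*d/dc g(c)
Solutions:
 g(c) = -sqrt(C1 + c^2)
 g(c) = sqrt(C1 + c^2)


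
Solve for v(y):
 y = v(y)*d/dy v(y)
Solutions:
 v(y) = -sqrt(C1 + y^2)
 v(y) = sqrt(C1 + y^2)


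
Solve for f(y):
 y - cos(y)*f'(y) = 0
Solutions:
 f(y) = C1 + Integral(y/cos(y), y)


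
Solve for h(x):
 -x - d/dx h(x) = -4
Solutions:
 h(x) = C1 - x^2/2 + 4*x


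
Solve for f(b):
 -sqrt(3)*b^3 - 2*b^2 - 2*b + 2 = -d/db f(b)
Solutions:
 f(b) = C1 + sqrt(3)*b^4/4 + 2*b^3/3 + b^2 - 2*b


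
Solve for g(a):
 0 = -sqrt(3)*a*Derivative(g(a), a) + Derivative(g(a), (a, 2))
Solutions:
 g(a) = C1 + C2*erfi(sqrt(2)*3^(1/4)*a/2)


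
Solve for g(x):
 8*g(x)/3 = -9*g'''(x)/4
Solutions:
 g(x) = C3*exp(-2*2^(2/3)*x/3) + (C1*sin(2^(2/3)*sqrt(3)*x/3) + C2*cos(2^(2/3)*sqrt(3)*x/3))*exp(2^(2/3)*x/3)


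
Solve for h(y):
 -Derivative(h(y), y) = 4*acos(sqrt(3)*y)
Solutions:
 h(y) = C1 - 4*y*acos(sqrt(3)*y) + 4*sqrt(3)*sqrt(1 - 3*y^2)/3


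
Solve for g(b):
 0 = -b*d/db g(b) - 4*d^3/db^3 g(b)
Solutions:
 g(b) = C1 + Integral(C2*airyai(-2^(1/3)*b/2) + C3*airybi(-2^(1/3)*b/2), b)


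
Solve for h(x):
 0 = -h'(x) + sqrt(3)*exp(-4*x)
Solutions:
 h(x) = C1 - sqrt(3)*exp(-4*x)/4


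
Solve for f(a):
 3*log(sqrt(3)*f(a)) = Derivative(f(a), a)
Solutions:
 -2*Integral(1/(2*log(_y) + log(3)), (_y, f(a)))/3 = C1 - a


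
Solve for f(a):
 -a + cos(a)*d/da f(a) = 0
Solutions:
 f(a) = C1 + Integral(a/cos(a), a)


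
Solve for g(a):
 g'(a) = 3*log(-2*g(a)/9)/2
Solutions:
 -2*Integral(1/(log(-_y) - 2*log(3) + log(2)), (_y, g(a)))/3 = C1 - a


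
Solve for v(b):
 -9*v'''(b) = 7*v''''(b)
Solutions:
 v(b) = C1 + C2*b + C3*b^2 + C4*exp(-9*b/7)


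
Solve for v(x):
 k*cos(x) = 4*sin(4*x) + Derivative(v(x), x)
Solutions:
 v(x) = C1 + k*sin(x) + cos(4*x)


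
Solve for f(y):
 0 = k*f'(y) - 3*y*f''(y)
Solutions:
 f(y) = C1 + y^(re(k)/3 + 1)*(C2*sin(log(y)*Abs(im(k))/3) + C3*cos(log(y)*im(k)/3))


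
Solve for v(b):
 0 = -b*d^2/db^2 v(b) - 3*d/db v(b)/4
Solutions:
 v(b) = C1 + C2*b^(1/4)


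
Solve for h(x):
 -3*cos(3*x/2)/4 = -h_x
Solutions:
 h(x) = C1 + sin(3*x/2)/2


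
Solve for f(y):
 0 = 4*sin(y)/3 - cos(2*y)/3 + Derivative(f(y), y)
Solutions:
 f(y) = C1 + sin(2*y)/6 + 4*cos(y)/3


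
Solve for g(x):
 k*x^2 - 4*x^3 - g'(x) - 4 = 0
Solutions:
 g(x) = C1 + k*x^3/3 - x^4 - 4*x


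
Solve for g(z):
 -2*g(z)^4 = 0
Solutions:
 g(z) = 0


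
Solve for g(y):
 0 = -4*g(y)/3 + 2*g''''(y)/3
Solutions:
 g(y) = C1*exp(-2^(1/4)*y) + C2*exp(2^(1/4)*y) + C3*sin(2^(1/4)*y) + C4*cos(2^(1/4)*y)


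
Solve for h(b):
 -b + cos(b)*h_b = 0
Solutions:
 h(b) = C1 + Integral(b/cos(b), b)
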